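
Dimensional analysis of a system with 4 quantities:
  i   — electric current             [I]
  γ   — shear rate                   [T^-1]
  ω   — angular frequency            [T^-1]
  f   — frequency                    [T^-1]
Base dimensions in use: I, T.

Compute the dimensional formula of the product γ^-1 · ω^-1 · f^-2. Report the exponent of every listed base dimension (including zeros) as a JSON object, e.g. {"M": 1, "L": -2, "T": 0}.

{"I": 0, "T": 4}

Exponent matrix [I,T] × [i,γ,ω,f]:
  I: [ 1  0  0  0]
  T: [ 0 -1 -1 -1]
  [I]: (-1)·0+(-1)·0+(-2)·0 = 0
  [T]: (-1)·-1+(-1)·-1+(-2)·-1 = 4
⇒ T^4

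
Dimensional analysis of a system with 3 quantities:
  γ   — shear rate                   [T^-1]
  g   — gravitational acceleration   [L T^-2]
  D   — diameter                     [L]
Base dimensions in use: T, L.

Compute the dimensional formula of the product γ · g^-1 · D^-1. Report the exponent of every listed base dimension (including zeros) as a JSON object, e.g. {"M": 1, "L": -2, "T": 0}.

Exponent matrix [T,L] × [γ,g,D]:
  T: [-1 -2  0]
  L: [ 0  1  1]
  [T]: (1)·-1+(-1)·-2+(-1)·0 = 1
  [L]: (1)·0+(-1)·1+(-1)·1 = -2
⇒ T L^-2

{"T": 1, "L": -2}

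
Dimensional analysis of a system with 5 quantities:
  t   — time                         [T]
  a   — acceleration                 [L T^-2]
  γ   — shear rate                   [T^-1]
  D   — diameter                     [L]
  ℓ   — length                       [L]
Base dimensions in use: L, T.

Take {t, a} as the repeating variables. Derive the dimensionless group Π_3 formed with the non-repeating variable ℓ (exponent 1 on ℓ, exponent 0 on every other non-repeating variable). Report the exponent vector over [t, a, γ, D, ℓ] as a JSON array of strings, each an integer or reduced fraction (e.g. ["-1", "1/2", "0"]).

Write exponents as rows L,T / cols t,a,γ,D,ℓ:
  L: [ 0  1  0  1  1]
  T: [ 1 -2 -1  0  0]
Echelon form has 2 nonzero rows (pivots: t,a)
Repeat: t,a; free: γ,D,ℓ
RREF:
  r0: [   1    0   -1    2    2]
  r1: [   0    1    0    1    1]
Fix exponent of ℓ at 1, γ at 0, D at 0; solve each RREF row for its pivot's exponent:
  r0: exp(t) + (2)·1 = 0 ⇒ exp(t) = -2
  r1: exp(a) + (1)·1 = 0 ⇒ exp(a) = -1
Π_3 = t^-2 · a^-1 · ℓ

["-2", "-1", "0", "0", "1"]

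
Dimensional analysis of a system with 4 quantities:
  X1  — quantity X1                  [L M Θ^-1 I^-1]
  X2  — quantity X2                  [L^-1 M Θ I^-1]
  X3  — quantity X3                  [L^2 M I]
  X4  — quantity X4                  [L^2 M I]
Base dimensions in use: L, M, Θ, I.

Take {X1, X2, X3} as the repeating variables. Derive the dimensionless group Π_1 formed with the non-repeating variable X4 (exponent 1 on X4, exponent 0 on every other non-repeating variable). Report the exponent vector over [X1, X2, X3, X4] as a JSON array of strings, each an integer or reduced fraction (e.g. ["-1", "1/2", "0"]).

["0", "0", "-1", "1"]

Dimensional matrix (L×M×Θ×I by X1×X2×X3×X4):
  L: [ 1 -1  2  2]
  M: [ 1  1  1  1]
  Θ: [-1  1  0  0]
  I: [-1 -1  1  1]
Row reduction gives pivot columns X1,X2,X3; rank = 3
Pivot set = {X1,X2,X3}, free = {X4}
RREF:
  r0: [   1    0    0    0]
  r1: [   0    1    0    0]
  r2: [   0    0    1    1]
  r3: [   0    0    0    0]
Fix exponent of X4 at 1; solve each RREF row for its pivot's exponent:
  r0: exp(X1) + (0)·1 = 0 ⇒ exp(X1) = 0
  r1: exp(X2) + (0)·1 = 0 ⇒ exp(X2) = 0
  r2: exp(X3) + (1)·1 = 0 ⇒ exp(X3) = -1
Π_1 = X3^-1 · X4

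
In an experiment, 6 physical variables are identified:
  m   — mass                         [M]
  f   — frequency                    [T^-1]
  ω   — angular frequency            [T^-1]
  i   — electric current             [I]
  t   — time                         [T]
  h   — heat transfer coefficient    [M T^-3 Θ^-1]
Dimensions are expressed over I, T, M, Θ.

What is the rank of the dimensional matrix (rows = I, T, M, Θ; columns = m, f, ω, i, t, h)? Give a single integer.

Dimensional matrix (I×T×M×Θ by m×f×ω×i×t×h):
  I: [ 0  0  0  1  0  0]
  T: [ 0 -1 -1  0  1 -3]
  M: [ 1  0  0  0  0  1]
  Θ: [ 0  0  0  0  0 -1]
Row reduction gives pivot columns m,f,i,h; rank = 4

4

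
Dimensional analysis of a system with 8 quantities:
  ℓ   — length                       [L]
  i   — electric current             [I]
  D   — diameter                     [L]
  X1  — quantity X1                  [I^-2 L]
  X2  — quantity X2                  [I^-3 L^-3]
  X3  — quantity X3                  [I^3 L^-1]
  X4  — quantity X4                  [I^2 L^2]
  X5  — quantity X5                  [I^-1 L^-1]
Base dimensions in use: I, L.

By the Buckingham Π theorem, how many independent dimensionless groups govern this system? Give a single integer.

Exponent matrix [I,L] × [ℓ,i,D,X1,X2,X3,X4,X5]:
  I: [ 0  1  0 -2 -3  3  2 -1]
  L: [ 1  0  1  1 -3 -1  2 -1]
Row reduction gives pivot columns ℓ,i; rank = 2
Π count = n − r = 8 − 2 = 6

6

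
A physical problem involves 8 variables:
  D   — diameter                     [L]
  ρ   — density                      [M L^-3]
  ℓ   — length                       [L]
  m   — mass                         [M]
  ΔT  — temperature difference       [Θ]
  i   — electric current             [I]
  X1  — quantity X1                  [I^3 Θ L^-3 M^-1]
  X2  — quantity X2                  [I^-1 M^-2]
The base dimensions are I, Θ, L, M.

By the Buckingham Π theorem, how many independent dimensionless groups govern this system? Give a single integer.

Exponent matrix [I,Θ,L,M] × [D,ρ,ℓ,m,ΔT,i,X1,X2]:
  I: [ 0  0  0  0  0  1  3 -1]
  Θ: [ 0  0  0  0  1  0  1  0]
  L: [ 1 -3  1  0  0  0 -3  0]
  M: [ 0  1  0  1  0  0 -1 -2]
Row reduction gives pivot columns D,ρ,ΔT,i; rank = 4
Π count = n − r = 8 − 4 = 4

4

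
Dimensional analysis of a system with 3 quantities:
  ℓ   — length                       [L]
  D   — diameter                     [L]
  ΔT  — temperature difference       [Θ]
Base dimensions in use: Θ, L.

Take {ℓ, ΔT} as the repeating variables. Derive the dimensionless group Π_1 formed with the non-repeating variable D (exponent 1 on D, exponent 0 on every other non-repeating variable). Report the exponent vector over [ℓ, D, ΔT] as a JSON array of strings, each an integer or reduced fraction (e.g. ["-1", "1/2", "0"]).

["-1", "1", "0"]

Dimensional matrix (Θ×L by ℓ×D×ΔT):
  Θ: [ 0  0  1]
  L: [ 1  1  0]
Echelon form has 2 nonzero rows (pivots: ℓ,ΔT)
Repeat: ℓ,ΔT; free: D
RREF:
  r0: [   1    1    0]
  r1: [   0    0    1]
Fix exponent of D at 1; solve each RREF row for its pivot's exponent:
  r0: exp(ℓ) + (1)·1 = 0 ⇒ exp(ℓ) = -1
  r1: exp(ΔT) + (0)·1 = 0 ⇒ exp(ΔT) = 0
Π_1 = ℓ^-1 · D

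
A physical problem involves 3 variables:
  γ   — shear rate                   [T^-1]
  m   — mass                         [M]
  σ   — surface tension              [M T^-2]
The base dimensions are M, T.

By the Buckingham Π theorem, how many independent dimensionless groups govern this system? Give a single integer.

Write exponents as rows M,T / cols γ,m,σ:
  M: [ 0  1  1]
  T: [-1  0 -2]
RREF → pivots at {γ,m} ⇒ r = 2
Π count = n − r = 3 − 2 = 1

1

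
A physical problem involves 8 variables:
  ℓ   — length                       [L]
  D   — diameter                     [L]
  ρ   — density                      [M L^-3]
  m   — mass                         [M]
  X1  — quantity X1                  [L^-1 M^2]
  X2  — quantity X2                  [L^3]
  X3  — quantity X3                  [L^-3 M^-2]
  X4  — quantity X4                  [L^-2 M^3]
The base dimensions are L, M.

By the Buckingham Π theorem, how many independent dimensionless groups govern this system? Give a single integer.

Exponent matrix [L,M] × [ℓ,D,ρ,m,X1,X2,X3,X4]:
  L: [ 1  1 -3  0 -1  3 -3 -2]
  M: [ 0  0  1  1  2  0 -2  3]
RREF → pivots at {ℓ,ρ} ⇒ r = 2
8 vars − rank 2 = 6 Π groups

6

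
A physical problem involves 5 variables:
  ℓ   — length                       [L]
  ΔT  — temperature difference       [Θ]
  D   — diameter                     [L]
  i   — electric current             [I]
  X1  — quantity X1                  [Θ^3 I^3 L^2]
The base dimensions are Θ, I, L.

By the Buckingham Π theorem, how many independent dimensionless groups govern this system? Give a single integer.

Write exponents as rows Θ,I,L / cols ℓ,ΔT,D,i,X1:
  Θ: [ 0  1  0  0  3]
  I: [ 0  0  0  1  3]
  L: [ 1  0  1  0  2]
RREF → pivots at {ℓ,ΔT,i} ⇒ r = 3
5 vars − rank 3 = 2 Π groups

2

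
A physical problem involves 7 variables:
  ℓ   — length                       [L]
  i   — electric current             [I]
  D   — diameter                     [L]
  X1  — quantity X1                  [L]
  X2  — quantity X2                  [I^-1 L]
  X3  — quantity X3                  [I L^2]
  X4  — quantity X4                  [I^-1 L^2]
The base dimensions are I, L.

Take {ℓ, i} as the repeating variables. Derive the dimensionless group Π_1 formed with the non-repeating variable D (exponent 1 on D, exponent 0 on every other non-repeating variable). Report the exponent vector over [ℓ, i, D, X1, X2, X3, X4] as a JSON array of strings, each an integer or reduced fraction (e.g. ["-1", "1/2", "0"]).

["-1", "0", "1", "0", "0", "0", "0"]

Dimensional matrix (I×L by ℓ×i×D×X1×X2×X3×X4):
  I: [ 0  1  0  0 -1  1 -1]
  L: [ 1  0  1  1  1  2  2]
Echelon form has 2 nonzero rows (pivots: ℓ,i)
Repeat: ℓ,i; free: D,X1,X2,X3,X4
RREF:
  r0: [   1    0    1    1    1    2    2]
  r1: [   0    1    0    0   -1    1   -1]
Fix exponent of D at 1, X1 at 0, X2 at 0, X3 at 0, X4 at 0; solve each RREF row for its pivot's exponent:
  r0: exp(ℓ) + (1)·1 = 0 ⇒ exp(ℓ) = -1
  r1: exp(i) + (0)·1 = 0 ⇒ exp(i) = 0
Π_1 = ℓ^-1 · D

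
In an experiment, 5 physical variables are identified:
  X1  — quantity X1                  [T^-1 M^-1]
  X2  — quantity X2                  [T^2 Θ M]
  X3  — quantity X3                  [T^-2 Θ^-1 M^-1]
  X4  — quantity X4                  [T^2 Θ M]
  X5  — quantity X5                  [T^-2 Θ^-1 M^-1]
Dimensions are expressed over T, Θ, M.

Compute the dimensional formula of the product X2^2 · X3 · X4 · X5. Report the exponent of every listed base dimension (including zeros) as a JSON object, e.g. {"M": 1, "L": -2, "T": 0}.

Dimensional matrix (T×Θ×M by X1×X2×X3×X4×X5):
  T: [-1  2 -2  2 -2]
  Θ: [ 0  1 -1  1 -1]
  M: [-1  1 -1  1 -1]
  [T]: (2)·2+(1)·-2+(1)·2+(1)·-2 = 2
  [Θ]: (2)·1+(1)·-1+(1)·1+(1)·-1 = 1
  [M]: (2)·1+(1)·-1+(1)·1+(1)·-1 = 1
⇒ T^2 Θ M

{"T": 2, "Θ": 1, "M": 1}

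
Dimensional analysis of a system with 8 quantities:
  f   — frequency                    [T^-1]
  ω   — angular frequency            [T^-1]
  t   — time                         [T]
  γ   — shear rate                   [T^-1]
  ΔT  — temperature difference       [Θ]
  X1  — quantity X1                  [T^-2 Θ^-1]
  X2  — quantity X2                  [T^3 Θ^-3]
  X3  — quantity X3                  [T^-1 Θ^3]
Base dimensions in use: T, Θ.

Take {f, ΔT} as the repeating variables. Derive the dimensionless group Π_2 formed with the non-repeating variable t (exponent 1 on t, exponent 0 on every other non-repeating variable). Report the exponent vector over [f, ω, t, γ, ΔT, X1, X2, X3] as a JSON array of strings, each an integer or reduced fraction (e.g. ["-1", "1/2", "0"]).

["1", "0", "1", "0", "0", "0", "0", "0"]

Write exponents as rows T,Θ / cols f,ω,t,γ,ΔT,X1,X2,X3:
  T: [-1 -1  1 -1  0 -2  3 -1]
  Θ: [ 0  0  0  0  1 -1 -3  3]
Echelon form has 2 nonzero rows (pivots: f,ΔT)
Pivot set = {f,ΔT}, free = {ω,t,γ,X1,X2,X3}
RREF:
  r0: [   1    1   -1    1    0    2   -3    1]
  r1: [   0    0    0    0    1   -1   -3    3]
Fix exponent of t at 1, ω at 0, γ at 0, X1 at 0, X2 at 0, X3 at 0; solve each RREF row for its pivot's exponent:
  r0: exp(f) + (-1)·1 = 0 ⇒ exp(f) = 1
  r1: exp(ΔT) + (0)·1 = 0 ⇒ exp(ΔT) = 0
Π_2 = f · t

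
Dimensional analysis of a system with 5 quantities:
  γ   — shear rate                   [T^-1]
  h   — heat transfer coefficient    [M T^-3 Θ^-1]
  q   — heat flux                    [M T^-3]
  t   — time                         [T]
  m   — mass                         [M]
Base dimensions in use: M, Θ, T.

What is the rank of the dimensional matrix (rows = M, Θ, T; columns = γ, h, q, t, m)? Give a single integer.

Write exponents as rows M,Θ,T / cols γ,h,q,t,m:
  M: [ 0  1  1  0  1]
  Θ: [ 0 -1  0  0  0]
  T: [-1 -3 -3  1  0]
RREF → pivots at {γ,h,q} ⇒ r = 3

3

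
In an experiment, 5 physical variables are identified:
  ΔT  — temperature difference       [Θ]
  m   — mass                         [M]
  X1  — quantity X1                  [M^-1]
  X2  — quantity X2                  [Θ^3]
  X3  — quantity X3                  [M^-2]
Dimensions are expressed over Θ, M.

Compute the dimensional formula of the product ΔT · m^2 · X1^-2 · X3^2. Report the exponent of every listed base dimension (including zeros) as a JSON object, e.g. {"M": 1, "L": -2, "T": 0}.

Exponent matrix [Θ,M] × [ΔT,m,X1,X2,X3]:
  Θ: [ 1  0  0  3  0]
  M: [ 0  1 -1  0 -2]
  [Θ]: (1)·1+(2)·0+(-2)·0+(2)·0 = 1
  [M]: (1)·0+(2)·1+(-2)·-1+(2)·-2 = 0
⇒ Θ

{"Θ": 1, "M": 0}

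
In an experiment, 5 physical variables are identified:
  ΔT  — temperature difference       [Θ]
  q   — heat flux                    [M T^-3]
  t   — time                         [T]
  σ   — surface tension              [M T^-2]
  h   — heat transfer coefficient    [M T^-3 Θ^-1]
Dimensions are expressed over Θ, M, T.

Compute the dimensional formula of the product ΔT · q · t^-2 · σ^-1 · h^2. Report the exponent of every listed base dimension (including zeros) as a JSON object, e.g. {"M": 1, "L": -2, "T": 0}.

Write exponents as rows Θ,M,T / cols ΔT,q,t,σ,h:
  Θ: [ 1  0  0  0 -1]
  M: [ 0  1  0  1  1]
  T: [ 0 -3  1 -2 -3]
  [Θ]: (1)·1+(1)·0+(-2)·0+(-1)·0+(2)·-1 = -1
  [M]: (1)·0+(1)·1+(-2)·0+(-1)·1+(2)·1 = 2
  [T]: (1)·0+(1)·-3+(-2)·1+(-1)·-2+(2)·-3 = -9
⇒ Θ^-1 M^2 T^-9

{"Θ": -1, "M": 2, "T": -9}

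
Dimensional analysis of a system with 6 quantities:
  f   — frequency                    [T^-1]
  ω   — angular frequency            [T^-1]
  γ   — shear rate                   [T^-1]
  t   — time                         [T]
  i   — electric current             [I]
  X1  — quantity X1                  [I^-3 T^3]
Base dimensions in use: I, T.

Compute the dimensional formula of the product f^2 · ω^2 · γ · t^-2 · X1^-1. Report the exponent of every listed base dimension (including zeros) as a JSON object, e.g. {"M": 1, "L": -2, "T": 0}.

Exponent matrix [I,T] × [f,ω,γ,t,i,X1]:
  I: [ 0  0  0  0  1 -3]
  T: [-1 -1 -1  1  0  3]
  [I]: (2)·0+(2)·0+(1)·0+(-2)·0+(-1)·-3 = 3
  [T]: (2)·-1+(2)·-1+(1)·-1+(-2)·1+(-1)·3 = -10
⇒ I^3 T^-10

{"I": 3, "T": -10}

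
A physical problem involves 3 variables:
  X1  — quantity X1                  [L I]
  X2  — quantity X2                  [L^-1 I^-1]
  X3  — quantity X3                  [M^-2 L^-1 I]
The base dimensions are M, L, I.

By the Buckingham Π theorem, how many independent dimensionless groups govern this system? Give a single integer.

1

Exponent matrix [M,L,I] × [X1,X2,X3]:
  M: [ 0  0 -2]
  L: [ 1 -1 -1]
  I: [ 1 -1  1]
Row reduction gives pivot columns X1,X3; rank = 2
3 vars − rank 2 = 1 Π group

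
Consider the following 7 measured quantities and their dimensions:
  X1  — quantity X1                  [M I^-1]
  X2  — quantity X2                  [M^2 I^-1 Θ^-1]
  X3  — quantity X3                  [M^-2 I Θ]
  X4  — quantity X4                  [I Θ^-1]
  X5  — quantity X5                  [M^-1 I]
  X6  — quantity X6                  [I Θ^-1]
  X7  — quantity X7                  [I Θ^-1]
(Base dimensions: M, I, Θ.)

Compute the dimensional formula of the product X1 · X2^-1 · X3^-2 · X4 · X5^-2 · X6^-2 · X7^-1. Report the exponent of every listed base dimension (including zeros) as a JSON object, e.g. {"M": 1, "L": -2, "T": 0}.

Write exponents as rows M,I,Θ / cols X1,X2,X3,X4,X5,X6,X7:
  M: [ 1  2 -2  0 -1  0  0]
  I: [-1 -1  1  1  1  1  1]
  Θ: [ 0 -1  1 -1  0 -1 -1]
  [M]: (1)·1+(-1)·2+(-2)·-2+(1)·0+(-2)·-1+(-2)·0+(-1)·0 = 5
  [I]: (1)·-1+(-1)·-1+(-2)·1+(1)·1+(-2)·1+(-2)·1+(-1)·1 = -6
  [Θ]: (1)·0+(-1)·-1+(-2)·1+(1)·-1+(-2)·0+(-2)·-1+(-1)·-1 = 1
⇒ M^5 I^-6 Θ

{"M": 5, "I": -6, "Θ": 1}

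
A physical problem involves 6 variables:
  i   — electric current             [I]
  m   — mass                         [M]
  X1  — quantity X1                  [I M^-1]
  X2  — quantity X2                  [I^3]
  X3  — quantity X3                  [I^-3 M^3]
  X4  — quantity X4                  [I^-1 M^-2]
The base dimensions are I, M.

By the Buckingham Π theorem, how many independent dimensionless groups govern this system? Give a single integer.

4

Write exponents as rows I,M / cols i,m,X1,X2,X3,X4:
  I: [ 1  0  1  3 -3 -1]
  M: [ 0  1 -1  0  3 -2]
Echelon form has 2 nonzero rows (pivots: i,m)
6 vars − rank 2 = 4 Π groups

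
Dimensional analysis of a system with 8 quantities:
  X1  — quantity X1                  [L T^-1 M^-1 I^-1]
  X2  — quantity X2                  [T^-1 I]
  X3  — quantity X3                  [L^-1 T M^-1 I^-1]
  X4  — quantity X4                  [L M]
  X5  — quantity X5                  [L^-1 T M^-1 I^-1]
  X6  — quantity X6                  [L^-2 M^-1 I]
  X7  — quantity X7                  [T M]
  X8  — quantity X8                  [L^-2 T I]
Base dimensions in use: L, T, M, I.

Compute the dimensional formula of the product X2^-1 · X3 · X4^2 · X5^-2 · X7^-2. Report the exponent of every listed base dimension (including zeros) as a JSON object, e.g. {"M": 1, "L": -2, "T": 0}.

Write exponents as rows L,T,M,I / cols X1,X2,X3,X4,X5,X6,X7,X8:
  L: [ 1  0 -1  1 -1 -2  0 -2]
  T: [-1 -1  1  0  1  0  1  1]
  M: [-1  0 -1  1 -1 -1  1  0]
  I: [-1  1 -1  0 -1  1  0  1]
  [L]: (-1)·0+(1)·-1+(2)·1+(-2)·-1+(-2)·0 = 3
  [T]: (-1)·-1+(1)·1+(2)·0+(-2)·1+(-2)·1 = -2
  [M]: (-1)·0+(1)·-1+(2)·1+(-2)·-1+(-2)·1 = 1
  [I]: (-1)·1+(1)·-1+(2)·0+(-2)·-1+(-2)·0 = 0
⇒ L^3 T^-2 M

{"L": 3, "T": -2, "M": 1, "I": 0}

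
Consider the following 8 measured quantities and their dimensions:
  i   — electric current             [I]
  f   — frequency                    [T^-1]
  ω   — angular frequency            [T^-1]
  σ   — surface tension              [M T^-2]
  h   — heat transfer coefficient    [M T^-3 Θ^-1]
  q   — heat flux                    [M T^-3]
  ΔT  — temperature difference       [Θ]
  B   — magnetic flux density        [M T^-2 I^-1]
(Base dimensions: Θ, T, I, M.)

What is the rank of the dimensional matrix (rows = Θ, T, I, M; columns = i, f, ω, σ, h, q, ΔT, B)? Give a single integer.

4

Write exponents as rows Θ,T,I,M / cols i,f,ω,σ,h,q,ΔT,B:
  Θ: [ 0  0  0  0 -1  0  1  0]
  T: [ 0 -1 -1 -2 -3 -3  0 -2]
  I: [ 1  0  0  0  0  0  0 -1]
  M: [ 0  0  0  1  1  1  0  1]
RREF → pivots at {i,f,σ,h} ⇒ r = 4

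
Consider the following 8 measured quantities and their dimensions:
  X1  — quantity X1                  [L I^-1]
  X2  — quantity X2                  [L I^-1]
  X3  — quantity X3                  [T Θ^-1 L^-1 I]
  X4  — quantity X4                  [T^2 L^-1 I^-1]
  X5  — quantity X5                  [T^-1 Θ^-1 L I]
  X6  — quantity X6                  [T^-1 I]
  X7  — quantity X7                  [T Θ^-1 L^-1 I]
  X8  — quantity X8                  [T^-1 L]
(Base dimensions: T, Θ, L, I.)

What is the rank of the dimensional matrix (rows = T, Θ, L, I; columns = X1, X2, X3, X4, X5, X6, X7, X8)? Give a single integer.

Write exponents as rows T,Θ,L,I / cols X1,X2,X3,X4,X5,X6,X7,X8:
  T: [ 0  0  1  2 -1 -1  1 -1]
  Θ: [ 0  0 -1  0 -1  0 -1  0]
  L: [ 1  1 -1 -1  1  0 -1  1]
  I: [-1 -1  1 -1  1  1  1  0]
RREF → pivots at {X1,X3,X4} ⇒ r = 3

3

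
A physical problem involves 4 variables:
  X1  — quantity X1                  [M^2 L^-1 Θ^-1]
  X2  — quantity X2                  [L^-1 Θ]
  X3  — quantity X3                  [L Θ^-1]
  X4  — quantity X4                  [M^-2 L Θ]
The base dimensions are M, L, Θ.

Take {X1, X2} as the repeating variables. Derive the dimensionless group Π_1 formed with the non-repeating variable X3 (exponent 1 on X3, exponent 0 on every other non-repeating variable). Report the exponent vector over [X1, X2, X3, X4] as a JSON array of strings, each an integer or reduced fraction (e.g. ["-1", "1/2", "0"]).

Write exponents as rows M,L,Θ / cols X1,X2,X3,X4:
  M: [ 2  0  0 -2]
  L: [-1 -1  1  1]
  Θ: [-1  1 -1  1]
Row reduction gives pivot columns X1,X2; rank = 2
Repeat: X1,X2; free: X3,X4
RREF:
  r0: [   1    0    0   -1]
  r1: [   0    1   -1    0]
  r2: [   0    0    0    0]
Fix exponent of X3 at 1, X4 at 0; solve each RREF row for its pivot's exponent:
  r0: exp(X1) + (0)·1 = 0 ⇒ exp(X1) = 0
  r1: exp(X2) + (-1)·1 = 0 ⇒ exp(X2) = 1
Π_1 = X2 · X3

["0", "1", "1", "0"]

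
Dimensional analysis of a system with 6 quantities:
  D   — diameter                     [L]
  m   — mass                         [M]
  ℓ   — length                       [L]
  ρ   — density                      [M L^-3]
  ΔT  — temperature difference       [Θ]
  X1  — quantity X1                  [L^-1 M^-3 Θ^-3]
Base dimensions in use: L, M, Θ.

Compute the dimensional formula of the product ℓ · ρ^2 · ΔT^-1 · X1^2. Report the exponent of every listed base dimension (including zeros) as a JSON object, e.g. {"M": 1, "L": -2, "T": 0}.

Dimensional matrix (L×M×Θ by D×m×ℓ×ρ×ΔT×X1):
  L: [ 1  0  1 -3  0 -1]
  M: [ 0  1  0  1  0 -3]
  Θ: [ 0  0  0  0  1 -3]
  [L]: (1)·1+(2)·-3+(-1)·0+(2)·-1 = -7
  [M]: (1)·0+(2)·1+(-1)·0+(2)·-3 = -4
  [Θ]: (1)·0+(2)·0+(-1)·1+(2)·-3 = -7
⇒ L^-7 M^-4 Θ^-7

{"L": -7, "M": -4, "Θ": -7}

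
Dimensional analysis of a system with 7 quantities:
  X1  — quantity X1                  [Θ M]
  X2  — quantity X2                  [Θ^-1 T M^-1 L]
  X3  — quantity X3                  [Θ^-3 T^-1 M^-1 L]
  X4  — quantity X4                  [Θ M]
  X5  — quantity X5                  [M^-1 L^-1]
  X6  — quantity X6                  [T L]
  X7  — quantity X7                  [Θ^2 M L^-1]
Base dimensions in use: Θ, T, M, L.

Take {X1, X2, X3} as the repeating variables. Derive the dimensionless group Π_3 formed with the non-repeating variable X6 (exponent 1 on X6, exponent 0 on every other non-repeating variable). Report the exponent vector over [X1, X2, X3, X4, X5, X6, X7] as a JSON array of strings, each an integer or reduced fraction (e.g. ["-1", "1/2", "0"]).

["-1", "-1", "0", "0", "0", "1", "0"]

Write exponents as rows Θ,T,M,L / cols X1,X2,X3,X4,X5,X6,X7:
  Θ: [ 1 -1 -3  1  0  0  2]
  T: [ 0  1 -1  0  0  1  0]
  M: [ 1 -1 -1  1 -1  0  1]
  L: [ 0  1  1  0 -1  1 -1]
RREF → pivots at {X1,X2,X3} ⇒ r = 3
Pivot set = {X1,X2,X3}, free = {X4,X5,X6,X7}
RREF:
  r0: [   1    0    0    1   -2    1    0]
  r1: [   0    1    0    0 -1/2    1 -1/2]
  r2: [   0    0    1    0 -1/2    0 -1/2]
  r3: [   0    0    0    0    0    0    0]
Fix exponent of X6 at 1, X4 at 0, X5 at 0, X7 at 0; solve each RREF row for its pivot's exponent:
  r0: exp(X1) + (1)·1 = 0 ⇒ exp(X1) = -1
  r1: exp(X2) + (1)·1 = 0 ⇒ exp(X2) = -1
  r2: exp(X3) + (0)·1 = 0 ⇒ exp(X3) = 0
Π_3 = X1^-1 · X2^-1 · X6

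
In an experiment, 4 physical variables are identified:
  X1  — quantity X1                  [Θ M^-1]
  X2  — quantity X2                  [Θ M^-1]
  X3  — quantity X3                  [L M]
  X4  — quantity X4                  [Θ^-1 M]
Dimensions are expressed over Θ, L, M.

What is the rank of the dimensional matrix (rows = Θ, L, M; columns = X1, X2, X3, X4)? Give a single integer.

Exponent matrix [Θ,L,M] × [X1,X2,X3,X4]:
  Θ: [ 1  1  0 -1]
  L: [ 0  0  1  0]
  M: [-1 -1  1  1]
Echelon form has 2 nonzero rows (pivots: X1,X3)

2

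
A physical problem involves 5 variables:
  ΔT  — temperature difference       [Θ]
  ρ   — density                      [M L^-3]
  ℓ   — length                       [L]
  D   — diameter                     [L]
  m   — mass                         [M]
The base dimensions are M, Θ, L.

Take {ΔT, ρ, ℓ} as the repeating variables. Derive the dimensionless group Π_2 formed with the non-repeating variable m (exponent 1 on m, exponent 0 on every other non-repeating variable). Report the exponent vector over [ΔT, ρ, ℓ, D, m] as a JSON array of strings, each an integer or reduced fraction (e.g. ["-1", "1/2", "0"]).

["0", "-1", "-3", "0", "1"]

Exponent matrix [M,Θ,L] × [ΔT,ρ,ℓ,D,m]:
  M: [ 0  1  0  0  1]
  Θ: [ 1  0  0  0  0]
  L: [ 0 -3  1  1  0]
RREF → pivots at {ΔT,ρ,ℓ} ⇒ r = 3
Pivot set = {ΔT,ρ,ℓ}, free = {D,m}
RREF:
  r0: [   1    0    0    0    0]
  r1: [   0    1    0    0    1]
  r2: [   0    0    1    1    3]
Fix exponent of m at 1, D at 0; solve each RREF row for its pivot's exponent:
  r0: exp(ΔT) + (0)·1 = 0 ⇒ exp(ΔT) = 0
  r1: exp(ρ) + (1)·1 = 0 ⇒ exp(ρ) = -1
  r2: exp(ℓ) + (3)·1 = 0 ⇒ exp(ℓ) = -3
Π_2 = ρ^-1 · ℓ^-3 · m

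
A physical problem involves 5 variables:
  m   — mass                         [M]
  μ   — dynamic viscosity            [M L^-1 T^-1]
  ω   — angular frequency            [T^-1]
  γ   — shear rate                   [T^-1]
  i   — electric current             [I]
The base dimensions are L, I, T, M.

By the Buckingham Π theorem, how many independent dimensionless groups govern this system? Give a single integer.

Write exponents as rows L,I,T,M / cols m,μ,ω,γ,i:
  L: [ 0 -1  0  0  0]
  I: [ 0  0  0  0  1]
  T: [ 0 -1 -1 -1  0]
  M: [ 1  1  0  0  0]
Echelon form has 4 nonzero rows (pivots: m,μ,ω,i)
Π count = n − r = 5 − 4 = 1

1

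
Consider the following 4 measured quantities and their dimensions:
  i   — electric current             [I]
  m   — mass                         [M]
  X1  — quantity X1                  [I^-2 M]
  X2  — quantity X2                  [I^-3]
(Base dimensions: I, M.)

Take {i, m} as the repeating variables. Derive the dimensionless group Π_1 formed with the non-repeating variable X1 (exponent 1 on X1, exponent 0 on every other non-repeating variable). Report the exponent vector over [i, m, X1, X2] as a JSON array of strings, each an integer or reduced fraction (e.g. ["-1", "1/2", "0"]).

Dimensional matrix (I×M by i×m×X1×X2):
  I: [ 1  0 -2 -3]
  M: [ 0  1  1  0]
Row reduction gives pivot columns i,m; rank = 2
Pivot set = {i,m}, free = {X1,X2}
RREF:
  r0: [   1    0   -2   -3]
  r1: [   0    1    1    0]
Fix exponent of X1 at 1, X2 at 0; solve each RREF row for its pivot's exponent:
  r0: exp(i) + (-2)·1 = 0 ⇒ exp(i) = 2
  r1: exp(m) + (1)·1 = 0 ⇒ exp(m) = -1
Π_1 = i^2 · m^-1 · X1

["2", "-1", "1", "0"]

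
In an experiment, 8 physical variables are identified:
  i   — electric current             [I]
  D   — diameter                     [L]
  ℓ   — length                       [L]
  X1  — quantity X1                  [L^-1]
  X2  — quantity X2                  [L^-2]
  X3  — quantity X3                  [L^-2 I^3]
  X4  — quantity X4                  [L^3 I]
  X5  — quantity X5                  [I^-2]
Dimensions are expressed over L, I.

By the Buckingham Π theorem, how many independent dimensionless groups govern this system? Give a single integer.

Write exponents as rows L,I / cols i,D,ℓ,X1,X2,X3,X4,X5:
  L: [ 0  1  1 -1 -2 -2  3  0]
  I: [ 1  0  0  0  0  3  1 -2]
Row reduction gives pivot columns i,D; rank = 2
Π count = n − r = 8 − 2 = 6

6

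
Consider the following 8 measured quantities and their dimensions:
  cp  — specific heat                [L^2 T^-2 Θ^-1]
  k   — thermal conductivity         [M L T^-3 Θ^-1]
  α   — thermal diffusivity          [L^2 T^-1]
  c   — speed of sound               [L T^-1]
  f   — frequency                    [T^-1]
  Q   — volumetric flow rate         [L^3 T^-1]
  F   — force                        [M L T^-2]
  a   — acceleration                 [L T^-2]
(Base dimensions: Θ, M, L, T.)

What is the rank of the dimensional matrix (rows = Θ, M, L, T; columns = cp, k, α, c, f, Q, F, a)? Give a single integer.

4

Write exponents as rows Θ,M,L,T / cols cp,k,α,c,f,Q,F,a:
  Θ: [-1 -1  0  0  0  0  0  0]
  M: [ 0  1  0  0  0  0  1  0]
  L: [ 2  1  2  1  0  3  1  1]
  T: [-2 -3 -1 -1 -1 -1 -2 -2]
RREF → pivots at {cp,k,α,c} ⇒ r = 4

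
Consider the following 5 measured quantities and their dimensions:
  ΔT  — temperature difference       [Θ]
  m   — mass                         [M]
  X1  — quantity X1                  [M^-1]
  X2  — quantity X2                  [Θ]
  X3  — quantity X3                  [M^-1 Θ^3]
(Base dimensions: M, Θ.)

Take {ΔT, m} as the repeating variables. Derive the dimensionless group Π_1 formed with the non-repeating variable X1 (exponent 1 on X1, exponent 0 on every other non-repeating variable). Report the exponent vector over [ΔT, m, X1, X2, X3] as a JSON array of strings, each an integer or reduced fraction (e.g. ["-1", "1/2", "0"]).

["0", "1", "1", "0", "0"]

Write exponents as rows M,Θ / cols ΔT,m,X1,X2,X3:
  M: [ 0  1 -1  0 -1]
  Θ: [ 1  0  0  1  3]
Echelon form has 2 nonzero rows (pivots: ΔT,m)
Repeat: ΔT,m; free: X1,X2,X3
RREF:
  r0: [   1    0    0    1    3]
  r1: [   0    1   -1    0   -1]
Fix exponent of X1 at 1, X2 at 0, X3 at 0; solve each RREF row for its pivot's exponent:
  r0: exp(ΔT) + (0)·1 = 0 ⇒ exp(ΔT) = 0
  r1: exp(m) + (-1)·1 = 0 ⇒ exp(m) = 1
Π_1 = m · X1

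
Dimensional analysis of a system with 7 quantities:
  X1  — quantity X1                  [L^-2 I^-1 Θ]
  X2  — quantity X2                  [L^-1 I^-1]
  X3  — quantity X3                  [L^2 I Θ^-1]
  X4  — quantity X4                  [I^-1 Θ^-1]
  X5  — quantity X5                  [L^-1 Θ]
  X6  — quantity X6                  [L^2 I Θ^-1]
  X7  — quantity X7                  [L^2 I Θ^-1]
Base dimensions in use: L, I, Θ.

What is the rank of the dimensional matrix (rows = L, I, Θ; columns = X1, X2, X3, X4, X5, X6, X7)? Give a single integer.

Write exponents as rows L,I,Θ / cols X1,X2,X3,X4,X5,X6,X7:
  L: [-2 -1  2  0 -1  2  2]
  I: [-1 -1  1 -1  0  1  1]
  Θ: [ 1  0 -1 -1  1 -1 -1]
Row reduction gives pivot columns X1,X2; rank = 2

2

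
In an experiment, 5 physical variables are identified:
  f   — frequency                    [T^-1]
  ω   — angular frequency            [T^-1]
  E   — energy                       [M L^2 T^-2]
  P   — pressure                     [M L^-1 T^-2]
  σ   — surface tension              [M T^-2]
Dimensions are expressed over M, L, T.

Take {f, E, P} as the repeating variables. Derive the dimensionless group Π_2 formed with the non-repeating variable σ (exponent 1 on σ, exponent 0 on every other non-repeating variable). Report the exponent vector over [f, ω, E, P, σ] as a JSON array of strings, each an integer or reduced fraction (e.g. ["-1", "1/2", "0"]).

Write exponents as rows M,L,T / cols f,ω,E,P,σ:
  M: [ 0  0  1  1  1]
  L: [ 0  0  2 -1  0]
  T: [-1 -1 -2 -2 -2]
Echelon form has 3 nonzero rows (pivots: f,E,P)
Pivot set = {f,E,P}, free = {ω,σ}
RREF:
  r0: [   1    1    0    0    0]
  r1: [   0    0    1    0  1/3]
  r2: [   0    0    0    1  2/3]
Fix exponent of σ at 1, ω at 0; solve each RREF row for its pivot's exponent:
  r0: exp(f) + (0)·1 = 0 ⇒ exp(f) = 0
  r1: exp(E) + (1/3)·1 = 0 ⇒ exp(E) = -1/3
  r2: exp(P) + (2/3)·1 = 0 ⇒ exp(P) = -2/3
Π_2 = E^(-1/3) · P^(-2/3) · σ

["0", "0", "-1/3", "-2/3", "1"]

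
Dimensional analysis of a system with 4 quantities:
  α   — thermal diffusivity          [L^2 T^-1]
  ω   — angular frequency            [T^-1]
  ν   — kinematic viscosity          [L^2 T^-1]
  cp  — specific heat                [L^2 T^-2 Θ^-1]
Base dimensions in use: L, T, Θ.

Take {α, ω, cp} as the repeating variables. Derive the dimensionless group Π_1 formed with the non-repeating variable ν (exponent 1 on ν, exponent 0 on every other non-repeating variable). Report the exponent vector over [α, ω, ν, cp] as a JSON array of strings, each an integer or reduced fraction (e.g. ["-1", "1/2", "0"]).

Write exponents as rows L,T,Θ / cols α,ω,ν,cp:
  L: [ 2  0  2  2]
  T: [-1 -1 -1 -2]
  Θ: [ 0  0  0 -1]
Echelon form has 3 nonzero rows (pivots: α,ω,cp)
Repeat: α,ω,cp; free: ν
RREF:
  r0: [   1    0    1    0]
  r1: [   0    1    0    0]
  r2: [   0    0    0    1]
Fix exponent of ν at 1; solve each RREF row for its pivot's exponent:
  r0: exp(α) + (1)·1 = 0 ⇒ exp(α) = -1
  r1: exp(ω) + (0)·1 = 0 ⇒ exp(ω) = 0
  r2: exp(cp) + (0)·1 = 0 ⇒ exp(cp) = 0
Π_1 = α^-1 · ν

["-1", "0", "1", "0"]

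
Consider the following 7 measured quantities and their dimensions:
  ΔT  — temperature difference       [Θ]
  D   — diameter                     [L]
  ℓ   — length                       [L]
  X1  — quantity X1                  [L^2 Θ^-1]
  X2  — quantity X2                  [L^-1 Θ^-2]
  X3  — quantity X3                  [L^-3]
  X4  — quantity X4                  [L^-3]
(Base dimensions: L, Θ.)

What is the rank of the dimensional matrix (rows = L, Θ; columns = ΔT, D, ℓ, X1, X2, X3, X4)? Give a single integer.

2

Write exponents as rows L,Θ / cols ΔT,D,ℓ,X1,X2,X3,X4:
  L: [ 0  1  1  2 -1 -3 -3]
  Θ: [ 1  0  0 -1 -2  0  0]
Echelon form has 2 nonzero rows (pivots: ΔT,D)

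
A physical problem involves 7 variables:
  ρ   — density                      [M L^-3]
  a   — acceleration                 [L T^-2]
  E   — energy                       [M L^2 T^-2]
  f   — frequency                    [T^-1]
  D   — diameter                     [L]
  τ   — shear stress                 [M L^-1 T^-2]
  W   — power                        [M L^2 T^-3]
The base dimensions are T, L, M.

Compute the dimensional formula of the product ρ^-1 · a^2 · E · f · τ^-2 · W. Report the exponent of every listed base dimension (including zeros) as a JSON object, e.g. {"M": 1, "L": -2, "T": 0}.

Write exponents as rows T,L,M / cols ρ,a,E,f,D,τ,W:
  T: [ 0 -2 -2 -1  0 -2 -3]
  L: [-3  1  2  0  1 -1  2]
  M: [ 1  0  1  0  0  1  1]
  [T]: (-1)·0+(2)·-2+(1)·-2+(1)·-1+(-2)·-2+(1)·-3 = -6
  [L]: (-1)·-3+(2)·1+(1)·2+(1)·0+(-2)·-1+(1)·2 = 11
  [M]: (-1)·1+(2)·0+(1)·1+(1)·0+(-2)·1+(1)·1 = -1
⇒ T^-6 L^11 M^-1

{"T": -6, "L": 11, "M": -1}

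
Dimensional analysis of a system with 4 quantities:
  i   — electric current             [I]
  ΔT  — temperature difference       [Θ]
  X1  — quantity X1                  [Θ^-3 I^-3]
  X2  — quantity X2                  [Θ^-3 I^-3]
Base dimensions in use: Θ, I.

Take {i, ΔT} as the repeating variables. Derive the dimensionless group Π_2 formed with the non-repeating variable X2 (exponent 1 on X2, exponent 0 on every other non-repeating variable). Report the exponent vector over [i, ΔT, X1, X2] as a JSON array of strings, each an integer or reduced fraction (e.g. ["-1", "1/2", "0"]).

["3", "3", "0", "1"]

Exponent matrix [Θ,I] × [i,ΔT,X1,X2]:
  Θ: [ 0  1 -3 -3]
  I: [ 1  0 -3 -3]
Echelon form has 2 nonzero rows (pivots: i,ΔT)
Pivot set = {i,ΔT}, free = {X1,X2}
RREF:
  r0: [   1    0   -3   -3]
  r1: [   0    1   -3   -3]
Fix exponent of X2 at 1, X1 at 0; solve each RREF row for its pivot's exponent:
  r0: exp(i) + (-3)·1 = 0 ⇒ exp(i) = 3
  r1: exp(ΔT) + (-3)·1 = 0 ⇒ exp(ΔT) = 3
Π_2 = i^3 · ΔT^3 · X2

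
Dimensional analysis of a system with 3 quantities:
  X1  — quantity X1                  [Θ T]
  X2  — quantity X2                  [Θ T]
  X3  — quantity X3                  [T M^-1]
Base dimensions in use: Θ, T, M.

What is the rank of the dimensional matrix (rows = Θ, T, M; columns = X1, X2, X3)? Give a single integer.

Dimensional matrix (Θ×T×M by X1×X2×X3):
  Θ: [ 1  1  0]
  T: [ 1  1  1]
  M: [ 0  0 -1]
Echelon form has 2 nonzero rows (pivots: X1,X3)

2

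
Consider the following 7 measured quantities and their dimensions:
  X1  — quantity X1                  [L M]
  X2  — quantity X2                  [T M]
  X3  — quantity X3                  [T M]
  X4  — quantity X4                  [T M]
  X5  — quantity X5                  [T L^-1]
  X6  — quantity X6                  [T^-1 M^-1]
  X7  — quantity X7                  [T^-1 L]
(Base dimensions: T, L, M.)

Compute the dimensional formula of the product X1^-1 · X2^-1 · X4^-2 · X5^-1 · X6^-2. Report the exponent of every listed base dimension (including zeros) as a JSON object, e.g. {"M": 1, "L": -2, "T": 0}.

{"T": -2, "L": 0, "M": -2}

Dimensional matrix (T×L×M by X1×X2×X3×X4×X5×X6×X7):
  T: [ 0  1  1  1  1 -1 -1]
  L: [ 1  0  0  0 -1  0  1]
  M: [ 1  1  1  1  0 -1  0]
  [T]: (-1)·0+(-1)·1+(-2)·1+(-1)·1+(-2)·-1 = -2
  [L]: (-1)·1+(-1)·0+(-2)·0+(-1)·-1+(-2)·0 = 0
  [M]: (-1)·1+(-1)·1+(-2)·1+(-1)·0+(-2)·-1 = -2
⇒ T^-2 M^-2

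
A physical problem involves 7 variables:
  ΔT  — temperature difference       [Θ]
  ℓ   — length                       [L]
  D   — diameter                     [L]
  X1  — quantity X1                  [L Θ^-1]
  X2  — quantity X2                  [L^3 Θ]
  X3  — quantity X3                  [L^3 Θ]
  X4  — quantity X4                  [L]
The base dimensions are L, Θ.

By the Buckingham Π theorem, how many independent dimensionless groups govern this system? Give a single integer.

Dimensional matrix (L×Θ by ΔT×ℓ×D×X1×X2×X3×X4):
  L: [ 0  1  1  1  3  3  1]
  Θ: [ 1  0  0 -1  1  1  0]
RREF → pivots at {ΔT,ℓ} ⇒ r = 2
n=7, r=2 ⇒ 5 dimensionless groups

5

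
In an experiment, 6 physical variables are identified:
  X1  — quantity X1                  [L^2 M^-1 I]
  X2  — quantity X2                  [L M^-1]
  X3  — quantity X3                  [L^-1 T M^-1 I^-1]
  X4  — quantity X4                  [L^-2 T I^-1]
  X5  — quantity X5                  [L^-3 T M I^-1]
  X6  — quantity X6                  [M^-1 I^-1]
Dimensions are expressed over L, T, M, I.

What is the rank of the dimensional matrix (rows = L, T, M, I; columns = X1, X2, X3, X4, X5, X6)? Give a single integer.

Exponent matrix [L,T,M,I] × [X1,X2,X3,X4,X5,X6]:
  L: [ 2  1 -1 -2 -3  0]
  T: [ 0  0  1  1  1  0]
  M: [-1 -1 -1  0  1 -1]
  I: [ 1  0 -1 -1 -1 -1]
RREF → pivots at {X1,X2,X3} ⇒ r = 3

3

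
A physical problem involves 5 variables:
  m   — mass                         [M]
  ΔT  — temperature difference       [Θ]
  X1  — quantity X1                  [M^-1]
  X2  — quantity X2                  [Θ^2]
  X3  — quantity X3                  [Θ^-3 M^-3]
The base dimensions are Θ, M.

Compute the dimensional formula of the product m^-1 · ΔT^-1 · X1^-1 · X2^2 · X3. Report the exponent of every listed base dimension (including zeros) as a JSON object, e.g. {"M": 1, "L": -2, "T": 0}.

Dimensional matrix (Θ×M by m×ΔT×X1×X2×X3):
  Θ: [ 0  1  0  2 -3]
  M: [ 1  0 -1  0 -3]
  [Θ]: (-1)·0+(-1)·1+(-1)·0+(2)·2+(1)·-3 = 0
  [M]: (-1)·1+(-1)·0+(-1)·-1+(2)·0+(1)·-3 = -3
⇒ M^-3

{"Θ": 0, "M": -3}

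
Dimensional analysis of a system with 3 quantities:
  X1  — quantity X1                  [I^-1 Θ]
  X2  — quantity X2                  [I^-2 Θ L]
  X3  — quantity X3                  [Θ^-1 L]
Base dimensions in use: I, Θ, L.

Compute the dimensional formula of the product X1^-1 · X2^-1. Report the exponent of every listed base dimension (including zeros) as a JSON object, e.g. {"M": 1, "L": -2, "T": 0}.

Exponent matrix [I,Θ,L] × [X1,X2,X3]:
  I: [-1 -2  0]
  Θ: [ 1  1 -1]
  L: [ 0  1  1]
  [I]: (-1)·-1+(-1)·-2 = 3
  [Θ]: (-1)·1+(-1)·1 = -2
  [L]: (-1)·0+(-1)·1 = -1
⇒ I^3 Θ^-2 L^-1

{"I": 3, "Θ": -2, "L": -1}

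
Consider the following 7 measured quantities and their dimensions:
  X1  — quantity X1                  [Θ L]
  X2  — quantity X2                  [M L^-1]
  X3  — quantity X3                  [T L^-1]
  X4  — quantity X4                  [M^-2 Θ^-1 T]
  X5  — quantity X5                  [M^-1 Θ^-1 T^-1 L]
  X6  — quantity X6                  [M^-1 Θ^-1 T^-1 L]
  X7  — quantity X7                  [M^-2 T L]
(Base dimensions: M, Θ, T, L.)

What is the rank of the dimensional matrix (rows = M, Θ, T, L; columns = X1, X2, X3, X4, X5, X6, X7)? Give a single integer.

Write exponents as rows M,Θ,T,L / cols X1,X2,X3,X4,X5,X6,X7:
  M: [ 0  1  0 -2 -1 -1 -2]
  Θ: [ 1  0  0 -1 -1 -1  0]
  T: [ 0  0  1  1 -1 -1  1]
  L: [ 1 -1 -1  0  1  1  1]
Row reduction gives pivot columns X1,X2,X3; rank = 3

3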